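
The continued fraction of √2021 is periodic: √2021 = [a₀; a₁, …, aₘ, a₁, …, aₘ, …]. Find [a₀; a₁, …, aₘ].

[44; 1, 21, 2, 21, 1, 88]

a₀ = ⌊√2021⌋ = 44.
With m₀=0, d₀=1 and mₖ₊₁ = dₖaₖ − mₖ, dₖ₊₁ = (n − mₖ₊₁²)/dₖ, aₖ₊₁ = ⌊(a₀+mₖ₊₁)/dₖ₊₁⌋:
  k=1: m=44, d=85, a=1
  k=2: m=41, d=4, a=21
  k=3: m=43, d=43, a=2
  k=4: m=43, d=4, a=21
  k=5: m=41, d=85, a=1
  k=6: m=44, d=1, a=88
d=1 and a=2a₀=88 at k=6, so the next step gives (m, d) = (44, 85) again — its k=1 value — and the period has length 6.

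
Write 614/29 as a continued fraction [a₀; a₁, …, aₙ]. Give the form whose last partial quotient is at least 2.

[21; 5, 1, 4]

614 = 21·29 + 5
29 = 5·5 + 4
5 = 1·4 + 1
4 = 4·1 + 0  (stop)
So 614/29 = [21; 5, 1, 4].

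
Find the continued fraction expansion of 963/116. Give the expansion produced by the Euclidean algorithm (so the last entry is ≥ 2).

963 = 8×116 + 35
116 = 3×35 + 11
35 = 3×11 + 2
11 = 5×2 + 1
2 = 2×1 + 0  (stop)
So 963/116 = [8; 3, 3, 5, 2].

[8; 3, 3, 5, 2]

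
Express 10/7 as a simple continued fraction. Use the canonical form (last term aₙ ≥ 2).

[1; 2, 3]

10 = 1×7 + 3
7 = 2×3 + 1
3 = 3×1 + 0  (stop)
So 10/7 = [1; 2, 3].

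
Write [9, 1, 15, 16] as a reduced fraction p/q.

Using pₖ = aₖpₖ₋₁ + pₖ₋₂ and qₖ = aₖqₖ₋₁ + qₖ₋₂:
  k=0: a=9, p=9, q=1
  k=1: a=1, p=10, q=1
  k=2: a=15, p=159, q=16
  k=3: a=16, p=2554, q=257

2554/257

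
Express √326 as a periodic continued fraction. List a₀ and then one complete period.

[18; 18, 36]

a₀ = ⌊√326⌋ = 18.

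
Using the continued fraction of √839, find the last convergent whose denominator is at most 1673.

47851/1652

√839 = [28; 1, 27, 1, 56, …] (period length 4).
Convergents:
  p_0/q_0 = 28/1
  p_1/q_1 = 29/1
  p_2/q_2 = 811/28
  p_3/q_3 = 840/29
  p_4/q_4 = 47851/1652
  p_5/q_5 = 48691/1681
q_4 = 1652 ≤ 1673 < 1681 = q_5, so the answer is 47851/1652.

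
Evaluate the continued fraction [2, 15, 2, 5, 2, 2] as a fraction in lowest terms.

1883/912

Fold from the inside: start with 2/1.
  2 + 1/2 = 5/2
  5 + 2/5 = 27/5
  2 + 5/27 = 59/27
  15 + 27/59 = 912/59
  2 + 59/912 = 1883/912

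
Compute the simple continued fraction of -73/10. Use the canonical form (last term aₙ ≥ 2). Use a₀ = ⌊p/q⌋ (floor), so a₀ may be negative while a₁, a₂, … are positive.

-73 = -8·10 + 7
10 = 1·7 + 3
7 = 2·3 + 1
3 = 3·1 + 0  (stop)
So -73/10 = [-8; 1, 2, 3].

[-8; 1, 2, 3]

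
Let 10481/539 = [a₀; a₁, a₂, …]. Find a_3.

14

10481 = 19·539 + 240   →  a_0 = 19
539 = 2·240 + 59   →  a_1 = 2
240 = 4·59 + 4   →  a_2 = 4
59 = 14·4 + 3   →  a_3 = 14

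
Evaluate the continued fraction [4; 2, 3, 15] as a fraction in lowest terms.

474/107

Fold from the inside: start with 15/1.
  3 + 1/15 = 46/15
  2 + 15/46 = 107/46
  4 + 46/107 = 474/107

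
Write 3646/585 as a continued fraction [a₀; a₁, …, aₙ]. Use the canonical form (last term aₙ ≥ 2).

3646 = 6×585 + 136
585 = 4×136 + 41
136 = 3×41 + 13
41 = 3×13 + 2
13 = 6×2 + 1
2 = 2×1 + 0  (stop)
So 3646/585 = [6; 4, 3, 3, 6, 2].

[6; 4, 3, 3, 6, 2]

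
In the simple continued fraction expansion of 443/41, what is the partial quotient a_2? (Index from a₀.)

443 = 10·41 + 33   →  a_0 = 10
41 = 1·33 + 8   →  a_1 = 1
33 = 4·8 + 1   →  a_2 = 4

4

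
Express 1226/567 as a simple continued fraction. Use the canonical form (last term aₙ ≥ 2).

[2; 6, 6, 7, 2]

1226 = 2×567 + 92
567 = 6×92 + 15
92 = 6×15 + 2
15 = 7×2 + 1
2 = 2×1 + 0  (stop)
So 1226/567 = [2; 6, 6, 7, 2].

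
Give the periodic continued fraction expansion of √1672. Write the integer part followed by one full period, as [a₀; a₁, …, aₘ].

a₀ = ⌊√1672⌋ = 40.
With m₀=0, d₀=1 and mₖ₊₁ = dₖaₖ − mₖ, dₖ₊₁ = (n − mₖ₊₁²)/dₖ, aₖ₊₁ = ⌊(a₀+mₖ₊₁)/dₖ₊₁⌋:
  k=1: m=40, d=72, a=1
  k=2: m=32, d=9, a=8
  k=3: m=40, d=8, a=10
  k=4: m=40, d=9, a=8
  k=5: m=32, d=72, a=1
  k=6: m=40, d=1, a=80
d=1 and a=2a₀=80 at k=6, so the next step gives (m, d) = (40, 72) again — its k=1 value — and the period has length 6.

[40; 1, 8, 10, 8, 1, 80]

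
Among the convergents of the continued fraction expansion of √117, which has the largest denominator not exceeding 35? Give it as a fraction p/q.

119/11

√117 = [10; 1, 4, 2, 4, 1, 20, …] (period length 6).
Convergents:
  p_0/q_0 = 10/1
  p_1/q_1 = 11/1
  p_2/q_2 = 54/5
  p_3/q_3 = 119/11
  p_4/q_4 = 530/49
q_3 = 11 ≤ 35 < 49 = q_4, so the answer is 119/11.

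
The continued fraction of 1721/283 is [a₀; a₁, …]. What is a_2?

1721 = 6·283 + 23   →  a_0 = 6
283 = 12·23 + 7   →  a_1 = 12
23 = 3·7 + 2   →  a_2 = 3

3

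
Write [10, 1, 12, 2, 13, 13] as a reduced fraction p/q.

51996/4759

Fold from the inside: start with 13/1.
  13 + 1/13 = 170/13
  2 + 13/170 = 353/170
  12 + 170/353 = 4406/353
  1 + 353/4406 = 4759/4406
  10 + 4406/4759 = 51996/4759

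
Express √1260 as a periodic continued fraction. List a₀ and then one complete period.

[35; 2, 70]

a₀ = ⌊√1260⌋ = 35.
With m₀=0, d₀=1 and mₖ₊₁ = dₖaₖ − mₖ, dₖ₊₁ = (n − mₖ₊₁²)/dₖ, aₖ₊₁ = ⌊(a₀+mₖ₊₁)/dₖ₊₁⌋:
  k=1: m=35, d=35, a=2
  k=2: m=35, d=1, a=70
d=1 and a=2a₀=70 at k=2, so the next step gives (m, d) = (35, 35) again — its k=1 value — and the period has length 2.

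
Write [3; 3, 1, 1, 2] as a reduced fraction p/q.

Using pₖ = aₖpₖ₋₁ + pₖ₋₂ and qₖ = aₖqₖ₋₁ + qₖ₋₂:
  k=0: a=3, p=3, q=1
  k=1: a=3, p=10, q=3
  k=2: a=1, p=13, q=4
  k=3: a=1, p=23, q=7
  k=4: a=2, p=59, q=18

59/18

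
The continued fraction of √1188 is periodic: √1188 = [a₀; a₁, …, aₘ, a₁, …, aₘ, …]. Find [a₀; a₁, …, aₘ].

[34; 2, 7, 6, 7, 2, 68]

a₀ = ⌊√1188⌋ = 34.
With m₀=0, d₀=1 and mₖ₊₁ = dₖaₖ − mₖ, dₖ₊₁ = (n − mₖ₊₁²)/dₖ, aₖ₊₁ = ⌊(a₀+mₖ₊₁)/dₖ₊₁⌋:
  k=1: m=34, d=32, a=2
  k=2: m=30, d=9, a=7
  k=3: m=33, d=11, a=6
  k=4: m=33, d=9, a=7
  k=5: m=30, d=32, a=2
  k=6: m=34, d=1, a=68
d=1 and a=2a₀=68 at k=6, so the next step gives (m, d) = (34, 32) again — its k=1 value — and the period has length 6.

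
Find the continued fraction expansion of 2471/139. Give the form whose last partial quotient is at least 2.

[17; 1, 3, 2, 15]

2471 = 17×139 + 108
139 = 1×108 + 31
108 = 3×31 + 15
31 = 2×15 + 1
15 = 15×1 + 0  (stop)
So 2471/139 = [17; 1, 3, 2, 15].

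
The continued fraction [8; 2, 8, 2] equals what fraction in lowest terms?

Using pₖ = aₖpₖ₋₁ + pₖ₋₂ and qₖ = aₖqₖ₋₁ + qₖ₋₂:
  k=0: a=8, p=8, q=1
  k=1: a=2, p=17, q=2
  k=2: a=8, p=144, q=17
  k=3: a=2, p=305, q=36

305/36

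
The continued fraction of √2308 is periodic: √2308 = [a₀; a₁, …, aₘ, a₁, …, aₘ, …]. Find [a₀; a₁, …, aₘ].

a₀ = ⌊√2308⌋ = 48.
With m₀=0, d₀=1 and mₖ₊₁ = dₖaₖ − mₖ, dₖ₊₁ = (n − mₖ₊₁²)/dₖ, aₖ₊₁ = ⌊(a₀+mₖ₊₁)/dₖ₊₁⌋:
  k=1: m=48, d=4, a=24
  k=2: m=48, d=1, a=96
d=1 and a=2a₀=96 at k=2, so the next step gives (m, d) = (48, 4) again — its k=1 value — and the period has length 2.

[48; 24, 96]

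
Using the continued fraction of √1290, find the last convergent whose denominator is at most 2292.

30996/863

√1290 = [35; 1, 10, 1, 70, …] (period length 4).
Convergents:
  p_0/q_0 = 35/1
  p_1/q_1 = 36/1
  p_2/q_2 = 395/11
  p_3/q_3 = 431/12
  p_4/q_4 = 30565/851
  p_5/q_5 = 30996/863
  p_6/q_6 = 340525/9481
q_5 = 863 ≤ 2292 < 9481 = q_6, so the answer is 30996/863.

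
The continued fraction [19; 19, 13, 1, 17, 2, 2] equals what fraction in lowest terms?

Using pₖ = aₖpₖ₋₁ + pₖ₋₂ and qₖ = aₖqₖ₋₁ + qₖ₋₂:
  k=0: a=19, p=19, q=1
  k=1: a=19, p=362, q=19
  k=2: a=13, p=4725, q=248
  k=3: a=1, p=5087, q=267
  k=4: a=17, p=91204, q=4787
  k=5: a=2, p=187495, q=9841
  k=6: a=2, p=466194, q=24469

466194/24469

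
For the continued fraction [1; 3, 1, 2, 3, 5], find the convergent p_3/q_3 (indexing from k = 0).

14/11

Using pₖ = aₖpₖ₋₁ + pₖ₋₂, qₖ = aₖqₖ₋₁ + qₖ₋₂ (with p₋₁=1, p₋₂=0, q₋₁=0, q₋₂=1):
  k=0: a=1, p=1, q=1
  k=1: a=3, p=4, q=3
  k=2: a=1, p=5, q=4
  k=3: a=2, p=14, q=11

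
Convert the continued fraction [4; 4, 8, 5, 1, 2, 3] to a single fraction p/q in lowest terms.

8150/1921

Fold from the inside: start with 3/1.
  2 + 1/3 = 7/3
  1 + 3/7 = 10/7
  5 + 7/10 = 57/10
  8 + 10/57 = 466/57
  4 + 57/466 = 1921/466
  4 + 466/1921 = 8150/1921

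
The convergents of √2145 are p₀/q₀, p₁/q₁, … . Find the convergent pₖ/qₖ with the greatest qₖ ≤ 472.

8846/191

√2145 = [46; 3, 5, 2, 5, 3, 92, …] (period length 6).
Convergents:
  p_0/q_0 = 46/1
  p_1/q_1 = 139/3
  p_2/q_2 = 741/16
  p_3/q_3 = 1621/35
  p_4/q_4 = 8846/191
  p_5/q_5 = 28159/608
q_4 = 191 ≤ 472 < 608 = q_5, so the answer is 8846/191.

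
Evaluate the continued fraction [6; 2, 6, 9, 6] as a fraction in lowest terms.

Using pₖ = aₖpₖ₋₁ + pₖ₋₂ and qₖ = aₖqₖ₋₁ + qₖ₋₂:
  k=0: a=6, p=6, q=1
  k=1: a=2, p=13, q=2
  k=2: a=6, p=84, q=13
  k=3: a=9, p=769, q=119
  k=4: a=6, p=4698, q=727

4698/727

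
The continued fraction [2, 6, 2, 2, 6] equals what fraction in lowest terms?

442/205

Using pₖ = aₖpₖ₋₁ + pₖ₋₂ and qₖ = aₖqₖ₋₁ + qₖ₋₂:
  k=0: a=2, p=2, q=1
  k=1: a=6, p=13, q=6
  k=2: a=2, p=28, q=13
  k=3: a=2, p=69, q=32
  k=4: a=6, p=442, q=205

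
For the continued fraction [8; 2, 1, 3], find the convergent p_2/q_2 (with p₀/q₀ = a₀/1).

Using pₖ = aₖpₖ₋₁ + pₖ₋₂, qₖ = aₖqₖ₋₁ + qₖ₋₂ (with p₋₁=1, p₋₂=0, q₋₁=0, q₋₂=1):
  k=0: a=8, p=8, q=1
  k=1: a=2, p=17, q=2
  k=2: a=1, p=25, q=3

25/3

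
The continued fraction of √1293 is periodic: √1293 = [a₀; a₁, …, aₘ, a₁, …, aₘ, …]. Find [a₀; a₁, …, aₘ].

a₀ = ⌊√1293⌋ = 35.
With m₀=0, d₀=1 and mₖ₊₁ = dₖaₖ − mₖ, dₖ₊₁ = (n − mₖ₊₁²)/dₖ, aₖ₊₁ = ⌊(a₀+mₖ₊₁)/dₖ₊₁⌋:
  k=1: m=35, d=68, a=1
  k=2: m=33, d=3, a=22
  k=3: m=33, d=68, a=1
  k=4: m=35, d=1, a=70
d=1 and a=2a₀=70 at k=4, so the next step gives (m, d) = (35, 68) again — its k=1 value — and the period has length 4.

[35; 1, 22, 1, 70]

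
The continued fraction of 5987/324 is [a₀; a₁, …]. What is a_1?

5987 = 18·324 + 155   →  a_0 = 18
324 = 2·155 + 14   →  a_1 = 2

2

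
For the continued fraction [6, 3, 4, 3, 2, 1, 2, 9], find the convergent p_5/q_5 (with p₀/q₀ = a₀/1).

877/139

Using pₖ = aₖpₖ₋₁ + pₖ₋₂, qₖ = aₖqₖ₋₁ + qₖ₋₂ (with p₋₁=1, p₋₂=0, q₋₁=0, q₋₂=1):
  k=0: a=6, p=6, q=1
  k=1: a=3, p=19, q=3
  k=2: a=4, p=82, q=13
  k=3: a=3, p=265, q=42
  k=4: a=2, p=612, q=97
  k=5: a=1, p=877, q=139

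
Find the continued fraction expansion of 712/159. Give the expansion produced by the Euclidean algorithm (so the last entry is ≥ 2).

[4; 2, 10, 1, 6]

712 = 4*159 + 76
159 = 2*76 + 7
76 = 10*7 + 6
7 = 1*6 + 1
6 = 6*1 + 0  (stop)
So 712/159 = [4; 2, 10, 1, 6].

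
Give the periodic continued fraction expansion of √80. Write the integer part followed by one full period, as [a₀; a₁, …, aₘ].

[8; 1, 16]

a₀ = ⌊√80⌋ = 8.
With m₀=0, d₀=1 and mₖ₊₁ = dₖaₖ − mₖ, dₖ₊₁ = (n − mₖ₊₁²)/dₖ, aₖ₊₁ = ⌊(a₀+mₖ₊₁)/dₖ₊₁⌋:
  k=1: m=8, d=16, a=1
  k=2: m=8, d=1, a=16
d=1 and a=2a₀=16 at k=2, so the next step gives (m, d) = (8, 16) again — its k=1 value — and the period has length 2.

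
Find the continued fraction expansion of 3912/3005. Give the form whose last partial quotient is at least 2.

3912 = 1·3005 + 907
3005 = 3·907 + 284
907 = 3·284 + 55
284 = 5·55 + 9
55 = 6·9 + 1
9 = 9·1 + 0  (stop)
So 3912/3005 = [1; 3, 3, 5, 6, 9].

[1; 3, 3, 5, 6, 9]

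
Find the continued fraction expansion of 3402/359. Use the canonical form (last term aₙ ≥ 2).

[9; 2, 10, 17]

3402 = 9×359 + 171
359 = 2×171 + 17
171 = 10×17 + 1
17 = 17×1 + 0  (stop)
So 3402/359 = [9; 2, 10, 17].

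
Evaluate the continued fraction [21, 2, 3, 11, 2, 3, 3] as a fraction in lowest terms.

40439/1887

Using pₖ = aₖpₖ₋₁ + pₖ₋₂ and qₖ = aₖqₖ₋₁ + qₖ₋₂:
  k=0: a=21, p=21, q=1
  k=1: a=2, p=43, q=2
  k=2: a=3, p=150, q=7
  k=3: a=11, p=1693, q=79
  k=4: a=2, p=3536, q=165
  k=5: a=3, p=12301, q=574
  k=6: a=3, p=40439, q=1887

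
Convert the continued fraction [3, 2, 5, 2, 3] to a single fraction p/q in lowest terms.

287/83

Fold from the inside: start with 3/1.
  2 + 1/3 = 7/3
  5 + 3/7 = 38/7
  2 + 7/38 = 83/38
  3 + 38/83 = 287/83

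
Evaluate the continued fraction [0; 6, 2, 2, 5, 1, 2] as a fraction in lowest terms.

Using pₖ = aₖpₖ₋₁ + pₖ₋₂ and qₖ = aₖqₖ₋₁ + qₖ₋₂:
  k=0: a=0, p=0, q=1
  k=1: a=6, p=1, q=6
  k=2: a=2, p=2, q=13
  k=3: a=2, p=5, q=32
  k=4: a=5, p=27, q=173
  k=5: a=1, p=32, q=205
  k=6: a=2, p=91, q=583

91/583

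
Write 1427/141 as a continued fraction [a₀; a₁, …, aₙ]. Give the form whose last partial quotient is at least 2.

1427 = 10×141 + 17
141 = 8×17 + 5
17 = 3×5 + 2
5 = 2×2 + 1
2 = 2×1 + 0  (stop)
So 1427/141 = [10; 8, 3, 2, 2].

[10; 8, 3, 2, 2]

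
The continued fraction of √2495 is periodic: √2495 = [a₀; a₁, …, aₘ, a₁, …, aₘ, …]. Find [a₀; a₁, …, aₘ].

a₀ = ⌊√2495⌋ = 49.
With m₀=0, d₀=1 and mₖ₊₁ = dₖaₖ − mₖ, dₖ₊₁ = (n − mₖ₊₁²)/dₖ, aₖ₊₁ = ⌊(a₀+mₖ₊₁)/dₖ₊₁⌋:
  k=1: m=49, d=94, a=1
  k=2: m=45, d=5, a=18
  k=3: m=45, d=94, a=1
  k=4: m=49, d=1, a=98
d=1 and a=2a₀=98 at k=4, so the next step gives (m, d) = (49, 94) again — its k=1 value — and the period has length 4.

[49; 1, 18, 1, 98]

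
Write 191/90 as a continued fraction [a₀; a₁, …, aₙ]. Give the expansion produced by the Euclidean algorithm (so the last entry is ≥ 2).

191 = 2*90 + 11
90 = 8*11 + 2
11 = 5*2 + 1
2 = 2*1 + 0  (stop)
So 191/90 = [2; 8, 5, 2].

[2; 8, 5, 2]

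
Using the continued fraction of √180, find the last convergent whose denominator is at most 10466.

51841/3864

√180 = [13; 2, 2, 2, 26, …] (period length 4).
Convergents:
  p_0/q_0 = 13/1
  p_1/q_1 = 27/2
  p_2/q_2 = 67/5
  p_3/q_3 = 161/12
  p_4/q_4 = 4253/317
  p_5/q_5 = 8667/646
  p_6/q_6 = 21587/1609
  p_7/q_7 = 51841/3864
  p_8/q_8 = 1369453/102073
q_7 = 3864 ≤ 10466 < 102073 = q_8, so the answer is 51841/3864.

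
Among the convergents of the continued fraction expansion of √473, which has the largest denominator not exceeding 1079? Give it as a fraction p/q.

15137/696

√473 = [21; 1, 2, 1, 42, …] (period length 4).
Convergents:
  p_0/q_0 = 21/1
  p_1/q_1 = 22/1
  p_2/q_2 = 65/3
  p_3/q_3 = 87/4
  p_4/q_4 = 3719/171
  p_5/q_5 = 3806/175
  p_6/q_6 = 11331/521
  p_7/q_7 = 15137/696
  p_8/q_8 = 647085/29753
q_7 = 696 ≤ 1079 < 29753 = q_8, so the answer is 15137/696.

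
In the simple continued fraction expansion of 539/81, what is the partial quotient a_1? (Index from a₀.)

1

539 = 6·81 + 53   →  a_0 = 6
81 = 1·53 + 28   →  a_1 = 1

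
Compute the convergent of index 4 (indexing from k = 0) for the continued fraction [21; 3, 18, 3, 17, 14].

Using pₖ = aₖpₖ₋₁ + pₖ₋₂, qₖ = aₖqₖ₋₁ + qₖ₋₂ (with p₋₁=1, p₋₂=0, q₋₁=0, q₋₂=1):
  k=0: a=21, p=21, q=1
  k=1: a=3, p=64, q=3
  k=2: a=18, p=1173, q=55
  k=3: a=3, p=3583, q=168
  k=4: a=17, p=62084, q=2911

62084/2911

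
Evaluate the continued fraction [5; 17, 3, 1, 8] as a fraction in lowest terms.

3055/604

Using pₖ = aₖpₖ₋₁ + pₖ₋₂ and qₖ = aₖqₖ₋₁ + qₖ₋₂:
  k=0: a=5, p=5, q=1
  k=1: a=17, p=86, q=17
  k=2: a=3, p=263, q=52
  k=3: a=1, p=349, q=69
  k=4: a=8, p=3055, q=604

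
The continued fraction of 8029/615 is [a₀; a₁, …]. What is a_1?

8029 = 13·615 + 34   →  a_0 = 13
615 = 18·34 + 3   →  a_1 = 18

18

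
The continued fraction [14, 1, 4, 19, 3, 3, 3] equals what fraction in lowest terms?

Using pₖ = aₖpₖ₋₁ + pₖ₋₂ and qₖ = aₖqₖ₋₁ + qₖ₋₂:
  k=0: a=14, p=14, q=1
  k=1: a=1, p=15, q=1
  k=2: a=4, p=74, q=5
  k=3: a=19, p=1421, q=96
  k=4: a=3, p=4337, q=293
  k=5: a=3, p=14432, q=975
  k=6: a=3, p=47633, q=3218

47633/3218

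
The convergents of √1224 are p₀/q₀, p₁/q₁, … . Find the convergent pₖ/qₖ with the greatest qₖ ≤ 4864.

√1224 = [34; 1, 68, …] (period length 2).
Convergents:
  p_0/q_0 = 34/1
  p_1/q_1 = 35/1
  p_2/q_2 = 2414/69
  p_3/q_3 = 2449/70
  p_4/q_4 = 168946/4829
  p_5/q_5 = 171395/4899
q_4 = 4829 ≤ 4864 < 4899 = q_5, so the answer is 168946/4829.

168946/4829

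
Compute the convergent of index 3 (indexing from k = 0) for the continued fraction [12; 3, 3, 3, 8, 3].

406/33

Using pₖ = aₖpₖ₋₁ + pₖ₋₂, qₖ = aₖqₖ₋₁ + qₖ₋₂ (with p₋₁=1, p₋₂=0, q₋₁=0, q₋₂=1):
  k=0: a=12, p=12, q=1
  k=1: a=3, p=37, q=3
  k=2: a=3, p=123, q=10
  k=3: a=3, p=406, q=33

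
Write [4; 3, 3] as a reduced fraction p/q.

43/10

Using pₖ = aₖpₖ₋₁ + pₖ₋₂ and qₖ = aₖqₖ₋₁ + qₖ₋₂:
  k=0: a=4, p=4, q=1
  k=1: a=3, p=13, q=3
  k=2: a=3, p=43, q=10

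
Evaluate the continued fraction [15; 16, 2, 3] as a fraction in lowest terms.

1732/115

Using pₖ = aₖpₖ₋₁ + pₖ₋₂ and qₖ = aₖqₖ₋₁ + qₖ₋₂:
  k=0: a=15, p=15, q=1
  k=1: a=16, p=241, q=16
  k=2: a=2, p=497, q=33
  k=3: a=3, p=1732, q=115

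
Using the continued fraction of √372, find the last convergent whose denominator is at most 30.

135/7

√372 = [19; 3, 2, 12, 2, 3, 38, …] (period length 6).
Convergents:
  p_0/q_0 = 19/1
  p_1/q_1 = 58/3
  p_2/q_2 = 135/7
  p_3/q_3 = 1678/87
q_2 = 7 ≤ 30 < 87 = q_3, so the answer is 135/7.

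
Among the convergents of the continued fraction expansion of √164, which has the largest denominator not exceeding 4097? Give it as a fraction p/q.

√164 = [12; 1, 4, 6, 4, 1, 24, …] (period length 6).
Convergents:
  p_0/q_0 = 12/1
  p_1/q_1 = 13/1
  p_2/q_2 = 64/5
  p_3/q_3 = 397/31
  p_4/q_4 = 1652/129
  p_5/q_5 = 2049/160
  p_6/q_6 = 50828/3969
  p_7/q_7 = 52877/4129
q_6 = 3969 ≤ 4097 < 4129 = q_7, so the answer is 50828/3969.

50828/3969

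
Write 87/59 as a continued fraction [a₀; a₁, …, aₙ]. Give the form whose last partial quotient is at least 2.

87 = 1*59 + 28
59 = 2*28 + 3
28 = 9*3 + 1
3 = 3*1 + 0  (stop)
So 87/59 = [1; 2, 9, 3].

[1; 2, 9, 3]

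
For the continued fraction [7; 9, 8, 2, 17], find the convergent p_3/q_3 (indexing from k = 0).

Using pₖ = aₖpₖ₋₁ + pₖ₋₂, qₖ = aₖqₖ₋₁ + qₖ₋₂ (with p₋₁=1, p₋₂=0, q₋₁=0, q₋₂=1):
  k=0: a=7, p=7, q=1
  k=1: a=9, p=64, q=9
  k=2: a=8, p=519, q=73
  k=3: a=2, p=1102, q=155

1102/155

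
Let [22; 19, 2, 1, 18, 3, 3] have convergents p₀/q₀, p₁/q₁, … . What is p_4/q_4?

23882/1083

Using pₖ = aₖpₖ₋₁ + pₖ₋₂, qₖ = aₖqₖ₋₁ + qₖ₋₂ (with p₋₁=1, p₋₂=0, q₋₁=0, q₋₂=1):
  k=0: a=22, p=22, q=1
  k=1: a=19, p=419, q=19
  k=2: a=2, p=860, q=39
  k=3: a=1, p=1279, q=58
  k=4: a=18, p=23882, q=1083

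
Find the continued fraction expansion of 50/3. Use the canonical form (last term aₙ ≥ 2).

50 = 16×3 + 2
3 = 1×2 + 1
2 = 2×1 + 0  (stop)
So 50/3 = [16; 1, 2].

[16; 1, 2]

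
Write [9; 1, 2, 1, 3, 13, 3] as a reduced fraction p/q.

5957/612

Using pₖ = aₖpₖ₋₁ + pₖ₋₂ and qₖ = aₖqₖ₋₁ + qₖ₋₂:
  k=0: a=9, p=9, q=1
  k=1: a=1, p=10, q=1
  k=2: a=2, p=29, q=3
  k=3: a=1, p=39, q=4
  k=4: a=3, p=146, q=15
  k=5: a=13, p=1937, q=199
  k=6: a=3, p=5957, q=612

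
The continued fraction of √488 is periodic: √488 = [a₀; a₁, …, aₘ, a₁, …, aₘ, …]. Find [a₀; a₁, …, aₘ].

[22; 11, 44]

a₀ = ⌊√488⌋ = 22.
With m₀=0, d₀=1 and mₖ₊₁ = dₖaₖ − mₖ, dₖ₊₁ = (n − mₖ₊₁²)/dₖ, aₖ₊₁ = ⌊(a₀+mₖ₊₁)/dₖ₊₁⌋:
  k=1: m=22, d=4, a=11
  k=2: m=22, d=1, a=44
d=1 and a=2a₀=44 at k=2, so the next step gives (m, d) = (22, 4) again — its k=1 value — and the period has length 2.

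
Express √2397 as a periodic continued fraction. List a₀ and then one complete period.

a₀ = ⌊√2397⌋ = 48.

[48; 1, 23, 2, 23, 1, 96]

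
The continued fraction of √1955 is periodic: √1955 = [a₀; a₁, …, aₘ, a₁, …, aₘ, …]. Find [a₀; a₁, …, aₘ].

a₀ = ⌊√1955⌋ = 44.
With m₀=0, d₀=1 and mₖ₊₁ = dₖaₖ − mₖ, dₖ₊₁ = (n − mₖ₊₁²)/dₖ, aₖ₊₁ = ⌊(a₀+mₖ₊₁)/dₖ₊₁⌋:
  k=1: m=44, d=19, a=4
  k=2: m=32, d=49, a=1
  k=3: m=17, d=34, a=1
  k=4: m=17, d=49, a=1
  k=5: m=32, d=19, a=4
  k=6: m=44, d=1, a=88
d=1 and a=2a₀=88 at k=6, so the next step gives (m, d) = (44, 19) again — its k=1 value — and the period has length 6.

[44; 4, 1, 1, 1, 4, 88]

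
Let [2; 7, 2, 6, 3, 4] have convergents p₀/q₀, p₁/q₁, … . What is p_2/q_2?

32/15

Using pₖ = aₖpₖ₋₁ + pₖ₋₂, qₖ = aₖqₖ₋₁ + qₖ₋₂ (with p₋₁=1, p₋₂=0, q₋₁=0, q₋₂=1):
  k=0: a=2, p=2, q=1
  k=1: a=7, p=15, q=7
  k=2: a=2, p=32, q=15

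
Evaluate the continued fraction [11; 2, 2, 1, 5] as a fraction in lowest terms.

457/40

Using pₖ = aₖpₖ₋₁ + pₖ₋₂ and qₖ = aₖqₖ₋₁ + qₖ₋₂:
  k=0: a=11, p=11, q=1
  k=1: a=2, p=23, q=2
  k=2: a=2, p=57, q=5
  k=3: a=1, p=80, q=7
  k=4: a=5, p=457, q=40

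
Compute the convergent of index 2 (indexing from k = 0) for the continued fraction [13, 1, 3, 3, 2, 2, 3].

Using pₖ = aₖpₖ₋₁ + pₖ₋₂, qₖ = aₖqₖ₋₁ + qₖ₋₂ (with p₋₁=1, p₋₂=0, q₋₁=0, q₋₂=1):
  k=0: a=13, p=13, q=1
  k=1: a=1, p=14, q=1
  k=2: a=3, p=55, q=4

55/4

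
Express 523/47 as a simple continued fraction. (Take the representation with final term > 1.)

[11; 7, 1, 5]

523 = 11*47 + 6
47 = 7*6 + 5
6 = 1*5 + 1
5 = 5*1 + 0  (stop)
So 523/47 = [11; 7, 1, 5].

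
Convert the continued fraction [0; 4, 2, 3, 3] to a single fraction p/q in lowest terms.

23/102

Using pₖ = aₖpₖ₋₁ + pₖ₋₂ and qₖ = aₖqₖ₋₁ + qₖ₋₂:
  k=0: a=0, p=0, q=1
  k=1: a=4, p=1, q=4
  k=2: a=2, p=2, q=9
  k=3: a=3, p=7, q=31
  k=4: a=3, p=23, q=102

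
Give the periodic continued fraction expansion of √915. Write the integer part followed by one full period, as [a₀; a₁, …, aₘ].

[30; 4, 60]

a₀ = ⌊√915⌋ = 30.
With m₀=0, d₀=1 and mₖ₊₁ = dₖaₖ − mₖ, dₖ₊₁ = (n − mₖ₊₁²)/dₖ, aₖ₊₁ = ⌊(a₀+mₖ₊₁)/dₖ₊₁⌋:
  k=1: m=30, d=15, a=4
  k=2: m=30, d=1, a=60
d=1 and a=2a₀=60 at k=2, so the next step gives (m, d) = (30, 15) again — its k=1 value — and the period has length 2.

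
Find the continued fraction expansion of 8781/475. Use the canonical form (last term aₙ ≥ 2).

[18; 2, 17, 1, 3, 3]

8781 = 18*475 + 231
475 = 2*231 + 13
231 = 17*13 + 10
13 = 1*10 + 3
10 = 3*3 + 1
3 = 3*1 + 0  (stop)
So 8781/475 = [18; 2, 17, 1, 3, 3].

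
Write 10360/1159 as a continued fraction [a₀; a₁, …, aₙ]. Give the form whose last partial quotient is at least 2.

10360 = 8*1159 + 1088
1159 = 1*1088 + 71
1088 = 15*71 + 23
71 = 3*23 + 2
23 = 11*2 + 1
2 = 2*1 + 0  (stop)
So 10360/1159 = [8; 1, 15, 3, 11, 2].

[8; 1, 15, 3, 11, 2]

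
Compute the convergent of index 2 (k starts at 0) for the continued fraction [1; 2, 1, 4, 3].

Using pₖ = aₖpₖ₋₁ + pₖ₋₂, qₖ = aₖqₖ₋₁ + qₖ₋₂ (with p₋₁=1, p₋₂=0, q₋₁=0, q₋₂=1):
  k=0: a=1, p=1, q=1
  k=1: a=2, p=3, q=2
  k=2: a=1, p=4, q=3

4/3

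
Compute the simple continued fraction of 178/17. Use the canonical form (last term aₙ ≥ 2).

178 = 10·17 + 8
17 = 2·8 + 1
8 = 8·1 + 0  (stop)
So 178/17 = [10; 2, 8].

[10; 2, 8]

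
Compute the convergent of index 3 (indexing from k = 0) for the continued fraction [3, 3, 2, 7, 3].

171/52

Using pₖ = aₖpₖ₋₁ + pₖ₋₂, qₖ = aₖqₖ₋₁ + qₖ₋₂ (with p₋₁=1, p₋₂=0, q₋₁=0, q₋₂=1):
  k=0: a=3, p=3, q=1
  k=1: a=3, p=10, q=3
  k=2: a=2, p=23, q=7
  k=3: a=7, p=171, q=52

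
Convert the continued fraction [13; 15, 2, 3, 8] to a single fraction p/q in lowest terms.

11693/895

Fold from the inside: start with 8/1.
  3 + 1/8 = 25/8
  2 + 8/25 = 58/25
  15 + 25/58 = 895/58
  13 + 58/895 = 11693/895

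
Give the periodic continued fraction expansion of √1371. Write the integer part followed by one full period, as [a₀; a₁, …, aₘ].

a₀ = ⌊√1371⌋ = 37.
With m₀=0, d₀=1 and mₖ₊₁ = dₖaₖ − mₖ, dₖ₊₁ = (n − mₖ₊₁²)/dₖ, aₖ₊₁ = ⌊(a₀+mₖ₊₁)/dₖ₊₁⌋:
  k=1: m=37, d=2, a=37
  k=2: m=37, d=1, a=74
d=1 and a=2a₀=74 at k=2, so the next step gives (m, d) = (37, 2) again — its k=1 value — and the period has length 2.

[37; 37, 74]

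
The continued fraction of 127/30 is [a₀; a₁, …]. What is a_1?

127 = 4·30 + 7   →  a_0 = 4
30 = 4·7 + 2   →  a_1 = 4

4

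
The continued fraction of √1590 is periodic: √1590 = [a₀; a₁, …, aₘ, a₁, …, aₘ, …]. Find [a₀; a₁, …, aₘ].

[39; 1, 6, 1, 78]

a₀ = ⌊√1590⌋ = 39.
With m₀=0, d₀=1 and mₖ₊₁ = dₖaₖ − mₖ, dₖ₊₁ = (n − mₖ₊₁²)/dₖ, aₖ₊₁ = ⌊(a₀+mₖ₊₁)/dₖ₊₁⌋:
  k=1: m=39, d=69, a=1
  k=2: m=30, d=10, a=6
  k=3: m=30, d=69, a=1
  k=4: m=39, d=1, a=78
d=1 and a=2a₀=78 at k=4, so the next step gives (m, d) = (39, 69) again — its k=1 value — and the period has length 4.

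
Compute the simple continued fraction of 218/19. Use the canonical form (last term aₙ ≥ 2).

[11; 2, 9]

218 = 11·19 + 9
19 = 2·9 + 1
9 = 9·1 + 0  (stop)
So 218/19 = [11; 2, 9].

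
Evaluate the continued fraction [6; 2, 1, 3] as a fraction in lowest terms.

Using pₖ = aₖpₖ₋₁ + pₖ₋₂ and qₖ = aₖqₖ₋₁ + qₖ₋₂:
  k=0: a=6, p=6, q=1
  k=1: a=2, p=13, q=2
  k=2: a=1, p=19, q=3
  k=3: a=3, p=70, q=11

70/11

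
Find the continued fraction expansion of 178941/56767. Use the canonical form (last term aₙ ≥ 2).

178941 = 3·56767 + 8640
56767 = 6·8640 + 4927
8640 = 1·4927 + 3713
4927 = 1·3713 + 1214
3713 = 3·1214 + 71
1214 = 17·71 + 7
71 = 10·7 + 1
7 = 7·1 + 0  (stop)
So 178941/56767 = [3; 6, 1, 1, 3, 17, 10, 7].

[3; 6, 1, 1, 3, 17, 10, 7]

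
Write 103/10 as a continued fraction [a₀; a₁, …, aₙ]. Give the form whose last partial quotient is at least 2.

103 = 10*10 + 3
10 = 3*3 + 1
3 = 3*1 + 0  (stop)
So 103/10 = [10; 3, 3].

[10; 3, 3]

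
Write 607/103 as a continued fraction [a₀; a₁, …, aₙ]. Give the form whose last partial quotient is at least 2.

[5; 1, 8, 2, 1, 3]

607 = 5*103 + 92
103 = 1*92 + 11
92 = 8*11 + 4
11 = 2*4 + 3
4 = 1*3 + 1
3 = 3*1 + 0  (stop)
So 607/103 = [5; 1, 8, 2, 1, 3].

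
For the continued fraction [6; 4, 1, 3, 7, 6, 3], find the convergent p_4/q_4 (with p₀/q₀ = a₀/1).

Using pₖ = aₖpₖ₋₁ + pₖ₋₂, qₖ = aₖqₖ₋₁ + qₖ₋₂ (with p₋₁=1, p₋₂=0, q₋₁=0, q₋₂=1):
  k=0: a=6, p=6, q=1
  k=1: a=4, p=25, q=4
  k=2: a=1, p=31, q=5
  k=3: a=3, p=118, q=19
  k=4: a=7, p=857, q=138

857/138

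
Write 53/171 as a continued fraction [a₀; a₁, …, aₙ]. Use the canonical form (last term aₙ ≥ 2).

[0; 3, 4, 2, 2, 2]

53 = 0×171 + 53
171 = 3×53 + 12
53 = 4×12 + 5
12 = 2×5 + 2
5 = 2×2 + 1
2 = 2×1 + 0  (stop)
So 53/171 = [0; 3, 4, 2, 2, 2].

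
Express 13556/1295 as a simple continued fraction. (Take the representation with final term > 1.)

13556 = 10×1295 + 606
1295 = 2×606 + 83
606 = 7×83 + 25
83 = 3×25 + 8
25 = 3×8 + 1
8 = 8×1 + 0  (stop)
So 13556/1295 = [10; 2, 7, 3, 3, 8].

[10; 2, 7, 3, 3, 8]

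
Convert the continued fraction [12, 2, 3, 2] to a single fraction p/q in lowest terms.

Fold from the inside: start with 2/1.
  3 + 1/2 = 7/2
  2 + 2/7 = 16/7
  12 + 7/16 = 199/16

199/16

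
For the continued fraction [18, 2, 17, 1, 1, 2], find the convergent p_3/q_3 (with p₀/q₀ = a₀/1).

684/37

Using pₖ = aₖpₖ₋₁ + pₖ₋₂, qₖ = aₖqₖ₋₁ + qₖ₋₂ (with p₋₁=1, p₋₂=0, q₋₁=0, q₋₂=1):
  k=0: a=18, p=18, q=1
  k=1: a=2, p=37, q=2
  k=2: a=17, p=647, q=35
  k=3: a=1, p=684, q=37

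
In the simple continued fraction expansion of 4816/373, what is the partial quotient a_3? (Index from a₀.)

4816 = 12·373 + 340   →  a_0 = 12
373 = 1·340 + 33   →  a_1 = 1
340 = 10·33 + 10   →  a_2 = 10
33 = 3·10 + 3   →  a_3 = 3

3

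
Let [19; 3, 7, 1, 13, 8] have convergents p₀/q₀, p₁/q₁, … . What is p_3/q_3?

483/25

Using pₖ = aₖpₖ₋₁ + pₖ₋₂, qₖ = aₖqₖ₋₁ + qₖ₋₂ (with p₋₁=1, p₋₂=0, q₋₁=0, q₋₂=1):
  k=0: a=19, p=19, q=1
  k=1: a=3, p=58, q=3
  k=2: a=7, p=425, q=22
  k=3: a=1, p=483, q=25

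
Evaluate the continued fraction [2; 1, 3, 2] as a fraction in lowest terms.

25/9

Fold from the inside: start with 2/1.
  3 + 1/2 = 7/2
  1 + 2/7 = 9/7
  2 + 7/9 = 25/9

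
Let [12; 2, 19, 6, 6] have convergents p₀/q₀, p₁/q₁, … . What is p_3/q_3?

Using pₖ = aₖpₖ₋₁ + pₖ₋₂, qₖ = aₖqₖ₋₁ + qₖ₋₂ (with p₋₁=1, p₋₂=0, q₋₁=0, q₋₂=1):
  k=0: a=12, p=12, q=1
  k=1: a=2, p=25, q=2
  k=2: a=19, p=487, q=39
  k=3: a=6, p=2947, q=236

2947/236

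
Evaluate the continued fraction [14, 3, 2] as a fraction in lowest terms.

Fold from the inside: start with 2/1.
  3 + 1/2 = 7/2
  14 + 2/7 = 100/7

100/7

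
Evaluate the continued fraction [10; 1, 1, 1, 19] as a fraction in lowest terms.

629/59

Fold from the inside: start with 19/1.
  1 + 1/19 = 20/19
  1 + 19/20 = 39/20
  1 + 20/39 = 59/39
  10 + 39/59 = 629/59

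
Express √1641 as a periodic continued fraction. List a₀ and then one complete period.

a₀ = ⌊√1641⌋ = 40.
With m₀=0, d₀=1 and mₖ₊₁ = dₖaₖ − mₖ, dₖ₊₁ = (n − mₖ₊₁²)/dₖ, aₖ₊₁ = ⌊(a₀+mₖ₊₁)/dₖ₊₁⌋:
  k=1: m=40, d=41, a=1
  k=2: m=1, d=40, a=1
  k=3: m=39, d=3, a=26
  k=4: m=39, d=40, a=1
  k=5: m=1, d=41, a=1
  k=6: m=40, d=1, a=80
d=1 and a=2a₀=80 at k=6, so the next step gives (m, d) = (40, 41) again — its k=1 value — and the period has length 6.

[40; 1, 1, 26, 1, 1, 80]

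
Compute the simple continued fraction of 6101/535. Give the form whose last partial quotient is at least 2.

[11; 2, 2, 10, 3, 3]

6101 = 11*535 + 216
535 = 2*216 + 103
216 = 2*103 + 10
103 = 10*10 + 3
10 = 3*3 + 1
3 = 3*1 + 0  (stop)
So 6101/535 = [11; 2, 2, 10, 3, 3].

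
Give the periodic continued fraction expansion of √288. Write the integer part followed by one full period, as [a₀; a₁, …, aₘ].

[16; 1, 32]

a₀ = ⌊√288⌋ = 16.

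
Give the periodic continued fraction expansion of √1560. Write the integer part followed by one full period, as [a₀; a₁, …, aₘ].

[39; 2, 78]

a₀ = ⌊√1560⌋ = 39.
With m₀=0, d₀=1 and mₖ₊₁ = dₖaₖ − mₖ, dₖ₊₁ = (n − mₖ₊₁²)/dₖ, aₖ₊₁ = ⌊(a₀+mₖ₊₁)/dₖ₊₁⌋:
  k=1: m=39, d=39, a=2
  k=2: m=39, d=1, a=78
d=1 and a=2a₀=78 at k=2, so the next step gives (m, d) = (39, 39) again — its k=1 value — and the period has length 2.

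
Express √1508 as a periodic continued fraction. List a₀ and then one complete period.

a₀ = ⌊√1508⌋ = 38.
With m₀=0, d₀=1 and mₖ₊₁ = dₖaₖ − mₖ, dₖ₊₁ = (n − mₖ₊₁²)/dₖ, aₖ₊₁ = ⌊(a₀+mₖ₊₁)/dₖ₊₁⌋:
  k=1: m=38, d=64, a=1
  k=2: m=26, d=13, a=4
  k=3: m=26, d=64, a=1
  k=4: m=38, d=1, a=76
d=1 and a=2a₀=76 at k=4, so the next step gives (m, d) = (38, 64) again — its k=1 value — and the period has length 4.

[38; 1, 4, 1, 76]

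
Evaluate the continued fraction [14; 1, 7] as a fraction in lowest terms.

119/8

Fold from the inside: start with 7/1.
  1 + 1/7 = 8/7
  14 + 7/8 = 119/8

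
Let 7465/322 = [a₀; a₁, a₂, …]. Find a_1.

5

7465 = 23·322 + 59   →  a_0 = 23
322 = 5·59 + 27   →  a_1 = 5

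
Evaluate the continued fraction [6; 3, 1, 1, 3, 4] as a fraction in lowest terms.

Fold from the inside: start with 4/1.
  3 + 1/4 = 13/4
  1 + 4/13 = 17/13
  1 + 13/17 = 30/17
  3 + 17/30 = 107/30
  6 + 30/107 = 672/107

672/107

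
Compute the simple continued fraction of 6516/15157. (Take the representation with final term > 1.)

6516 = 0·15157 + 6516
15157 = 2·6516 + 2125
6516 = 3·2125 + 141
2125 = 15·141 + 10
141 = 14·10 + 1
10 = 10·1 + 0  (stop)
So 6516/15157 = [0; 2, 3, 15, 14, 10].

[0; 2, 3, 15, 14, 10]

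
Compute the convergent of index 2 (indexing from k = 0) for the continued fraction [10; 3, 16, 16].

Using pₖ = aₖpₖ₋₁ + pₖ₋₂, qₖ = aₖqₖ₋₁ + qₖ₋₂ (with p₋₁=1, p₋₂=0, q₋₁=0, q₋₂=1):
  k=0: a=10, p=10, q=1
  k=1: a=3, p=31, q=3
  k=2: a=16, p=506, q=49

506/49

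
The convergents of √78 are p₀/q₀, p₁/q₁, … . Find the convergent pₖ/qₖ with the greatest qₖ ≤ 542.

√78 = [8; 1, 4, 1, 16, …] (period length 4).
Convergents:
  p_0/q_0 = 8/1
  p_1/q_1 = 9/1
  p_2/q_2 = 44/5
  p_3/q_3 = 53/6
  p_4/q_4 = 892/101
  p_5/q_5 = 945/107
  p_6/q_6 = 4672/529
  p_7/q_7 = 5617/636
q_6 = 529 ≤ 542 < 636 = q_7, so the answer is 4672/529.

4672/529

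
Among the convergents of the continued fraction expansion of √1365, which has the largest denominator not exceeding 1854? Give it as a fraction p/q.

25271/684

√1365 = [36; 1, 17, 2, 17, 1, 72, …] (period length 6).
Convergents:
  p_0/q_0 = 36/1
  p_1/q_1 = 37/1
  p_2/q_2 = 665/18
  p_3/q_3 = 1367/37
  p_4/q_4 = 23904/647
  p_5/q_5 = 25271/684
  p_6/q_6 = 1843416/49895
q_5 = 684 ≤ 1854 < 49895 = q_6, so the answer is 25271/684.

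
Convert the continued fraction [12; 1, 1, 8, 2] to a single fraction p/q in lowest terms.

Fold from the inside: start with 2/1.
  8 + 1/2 = 17/2
  1 + 2/17 = 19/17
  1 + 17/19 = 36/19
  12 + 19/36 = 451/36

451/36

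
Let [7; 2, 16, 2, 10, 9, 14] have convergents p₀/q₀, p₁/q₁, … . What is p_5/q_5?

48542/6485

Using pₖ = aₖpₖ₋₁ + pₖ₋₂, qₖ = aₖqₖ₋₁ + qₖ₋₂ (with p₋₁=1, p₋₂=0, q₋₁=0, q₋₂=1):
  k=0: a=7, p=7, q=1
  k=1: a=2, p=15, q=2
  k=2: a=16, p=247, q=33
  k=3: a=2, p=509, q=68
  k=4: a=10, p=5337, q=713
  k=5: a=9, p=48542, q=6485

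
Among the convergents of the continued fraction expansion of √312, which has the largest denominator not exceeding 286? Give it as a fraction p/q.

√312 = [17; 1, 1, 1, 34, …] (period length 4).
Convergents:
  p_0/q_0 = 17/1
  p_1/q_1 = 18/1
  p_2/q_2 = 35/2
  p_3/q_3 = 53/3
  p_4/q_4 = 1837/104
  p_5/q_5 = 1890/107
  p_6/q_6 = 3727/211
  p_7/q_7 = 5617/318
q_6 = 211 ≤ 286 < 318 = q_7, so the answer is 3727/211.

3727/211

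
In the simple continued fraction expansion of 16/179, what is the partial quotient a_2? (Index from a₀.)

5

16 = 0·179 + 16   →  a_0 = 0
179 = 11·16 + 3   →  a_1 = 11
16 = 5·3 + 1   →  a_2 = 5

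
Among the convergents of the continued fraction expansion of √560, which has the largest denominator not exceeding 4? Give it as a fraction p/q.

71/3

√560 = [23; 1, 1, 1, 46, …] (period length 4).
Convergents:
  p_0/q_0 = 23/1
  p_1/q_1 = 24/1
  p_2/q_2 = 47/2
  p_3/q_3 = 71/3
  p_4/q_4 = 3313/140
q_3 = 3 ≤ 4 < 140 = q_4, so the answer is 71/3.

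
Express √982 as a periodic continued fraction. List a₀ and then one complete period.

[31; 2, 1, 30, 1, 2, 62]

a₀ = ⌊√982⌋ = 31.
With m₀=0, d₀=1 and mₖ₊₁ = dₖaₖ − mₖ, dₖ₊₁ = (n − mₖ₊₁²)/dₖ, aₖ₊₁ = ⌊(a₀+mₖ₊₁)/dₖ₊₁⌋:
  k=1: m=31, d=21, a=2
  k=2: m=11, d=41, a=1
  k=3: m=30, d=2, a=30
  k=4: m=30, d=41, a=1
  k=5: m=11, d=21, a=2
  k=6: m=31, d=1, a=62
d=1 and a=2a₀=62 at k=6, so the next step gives (m, d) = (31, 21) again — its k=1 value — and the period has length 6.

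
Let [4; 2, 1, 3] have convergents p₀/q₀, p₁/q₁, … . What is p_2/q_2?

13/3

Using pₖ = aₖpₖ₋₁ + pₖ₋₂, qₖ = aₖqₖ₋₁ + qₖ₋₂ (with p₋₁=1, p₋₂=0, q₋₁=0, q₋₂=1):
  k=0: a=4, p=4, q=1
  k=1: a=2, p=9, q=2
  k=2: a=1, p=13, q=3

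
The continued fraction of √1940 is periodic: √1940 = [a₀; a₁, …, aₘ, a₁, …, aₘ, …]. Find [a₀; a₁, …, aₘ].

[44; 22, 88]

a₀ = ⌊√1940⌋ = 44.
With m₀=0, d₀=1 and mₖ₊₁ = dₖaₖ − mₖ, dₖ₊₁ = (n − mₖ₊₁²)/dₖ, aₖ₊₁ = ⌊(a₀+mₖ₊₁)/dₖ₊₁⌋:
  k=1: m=44, d=4, a=22
  k=2: m=44, d=1, a=88
d=1 and a=2a₀=88 at k=2, so the next step gives (m, d) = (44, 4) again — its k=1 value — and the period has length 2.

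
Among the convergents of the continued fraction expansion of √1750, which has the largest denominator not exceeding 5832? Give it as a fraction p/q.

√1750 = [41; 1, 4, 1, 82, …] (period length 4).
Convergents:
  p_0/q_0 = 41/1
  p_1/q_1 = 42/1
  p_2/q_2 = 209/5
  p_3/q_3 = 251/6
  p_4/q_4 = 20791/497
  p_5/q_5 = 21042/503
  p_6/q_6 = 104959/2509
  p_7/q_7 = 126001/3012
  p_8/q_8 = 10437041/249493
q_7 = 3012 ≤ 5832 < 249493 = q_8, so the answer is 126001/3012.

126001/3012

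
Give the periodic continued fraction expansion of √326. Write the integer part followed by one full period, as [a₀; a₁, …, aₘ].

a₀ = ⌊√326⌋ = 18.
With m₀=0, d₀=1 and mₖ₊₁ = dₖaₖ − mₖ, dₖ₊₁ = (n − mₖ₊₁²)/dₖ, aₖ₊₁ = ⌊(a₀+mₖ₊₁)/dₖ₊₁⌋:
  k=1: m=18, d=2, a=18
  k=2: m=18, d=1, a=36
d=1 and a=2a₀=36 at k=2, so the next step gives (m, d) = (18, 2) again — its k=1 value — and the period has length 2.

[18; 18, 36]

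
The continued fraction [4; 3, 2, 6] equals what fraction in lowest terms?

193/45

Using pₖ = aₖpₖ₋₁ + pₖ₋₂ and qₖ = aₖqₖ₋₁ + qₖ₋₂:
  k=0: a=4, p=4, q=1
  k=1: a=3, p=13, q=3
  k=2: a=2, p=30, q=7
  k=3: a=6, p=193, q=45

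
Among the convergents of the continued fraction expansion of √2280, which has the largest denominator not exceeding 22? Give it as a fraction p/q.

191/4

√2280 = [47; 1, 2, 1, 94, …] (period length 4).
Convergents:
  p_0/q_0 = 47/1
  p_1/q_1 = 48/1
  p_2/q_2 = 143/3
  p_3/q_3 = 191/4
  p_4/q_4 = 18097/379
q_3 = 4 ≤ 22 < 379 = q_4, so the answer is 191/4.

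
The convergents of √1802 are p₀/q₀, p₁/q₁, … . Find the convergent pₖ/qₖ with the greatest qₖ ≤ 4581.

144245/3398

√1802 = [42; 2, 4, 2, 84, …] (period length 4).
Convergents:
  p_0/q_0 = 42/1
  p_1/q_1 = 85/2
  p_2/q_2 = 382/9
  p_3/q_3 = 849/20
  p_4/q_4 = 71698/1689
  p_5/q_5 = 144245/3398
  p_6/q_6 = 648678/15281
q_5 = 3398 ≤ 4581 < 15281 = q_6, so the answer is 144245/3398.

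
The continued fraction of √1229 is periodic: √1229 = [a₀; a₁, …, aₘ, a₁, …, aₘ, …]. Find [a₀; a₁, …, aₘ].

a₀ = ⌊√1229⌋ = 35.
With m₀=0, d₀=1 and mₖ₊₁ = dₖaₖ − mₖ, dₖ₊₁ = (n − mₖ₊₁²)/dₖ, aₖ₊₁ = ⌊(a₀+mₖ₊₁)/dₖ₊₁⌋:
  k=1: m=35, d=4, a=17
  k=2: m=33, d=35, a=1
  k=3: m=2, d=35, a=1
  k=4: m=33, d=4, a=17
  k=5: m=35, d=1, a=70
d=1 and a=2a₀=70 at k=5, so the next step gives (m, d) = (35, 4) again — its k=1 value — and the period has length 5.

[35; 17, 1, 1, 17, 70]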